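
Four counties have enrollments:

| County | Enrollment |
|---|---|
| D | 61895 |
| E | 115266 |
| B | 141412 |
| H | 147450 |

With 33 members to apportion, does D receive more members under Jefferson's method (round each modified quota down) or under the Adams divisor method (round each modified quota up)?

Adams

Jefferson: D 4, E 8, B 10, H 11.
Adams: D 5, E 8, B 10, H 10.
D gets 4 under Jefferson and 5 under Adams.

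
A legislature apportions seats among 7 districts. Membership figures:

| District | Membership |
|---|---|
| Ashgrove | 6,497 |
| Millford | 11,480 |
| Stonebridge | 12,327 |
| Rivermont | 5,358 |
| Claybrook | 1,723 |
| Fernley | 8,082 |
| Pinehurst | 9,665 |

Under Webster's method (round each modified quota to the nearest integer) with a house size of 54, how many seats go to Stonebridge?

12

Standard divisor 55132/54 ≈ 1020.963; standard quotas: Ashgrove 6.364, Millford 11.244, Stonebridge 12.074, Rivermont 5.248, Claybrook 1.688, Fernley 7.916, Pinehurst 9.467.
Rounding to the nearest integer gives 6, 11, 12, 5, 2, 8, 9 = 53 seats, so the divisor must be adjusted.
With modified divisor 1010: modified quotas Ashgrove 6.433, Millford 11.366, Stonebridge 12.205, Rivermont 5.305, Claybrook 1.706, Fernley 8.002, Pinehurst 9.569.
Rounding to the nearest integer: Ashgrove 6, Millford 11, Stonebridge 12, Rivermont 5, Claybrook 2, Fernley 8, Pinehurst 10 (total 54).
Stonebridge receives 12.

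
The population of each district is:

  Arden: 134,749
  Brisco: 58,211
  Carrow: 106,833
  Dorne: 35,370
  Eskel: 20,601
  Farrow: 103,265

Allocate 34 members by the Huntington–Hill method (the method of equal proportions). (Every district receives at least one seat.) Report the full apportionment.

With divisor 14002: modified quotas Arden 9.624, Brisco 4.157, Carrow 7.630, Dorne 2.526, Eskel 1.471, Farrow 7.375.
Geometric-mean thresholds: Arden √(9·10)=9.487, Brisco √(4·5)=4.472, Carrow √(7·8)=7.483, Dorne √(2·3)=2.449, Eskel √(1·2)=1.414, Farrow √(7·8)=7.483.
Each quota rounded against its threshold gives Arden 10, Brisco 4, Carrow 8, Dorne 3, Eskel 2, Farrow 7 (total 34).

Arden=10, Brisco=4, Carrow=8, Dorne=3, Eskel=2, Farrow=7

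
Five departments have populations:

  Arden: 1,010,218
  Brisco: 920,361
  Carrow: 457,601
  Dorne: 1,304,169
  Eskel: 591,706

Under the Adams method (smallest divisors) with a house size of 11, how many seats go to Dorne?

Standard divisor 4284055/11 ≈ 389459.545; standard quotas: Arden 2.594, Brisco 2.363, Carrow 1.175, Dorne 3.349, Eskel 1.519.
Rounding up gives 3, 3, 2, 4, 2 = 14 seats, so the divisor must be adjusted.
With modified divisor 482600: modified quotas Arden 2.093, Brisco 1.907, Carrow 0.948, Dorne 2.702, Eskel 1.226.
Rounding up: Arden 3, Brisco 2, Carrow 1, Dorne 3, Eskel 2 (total 11).
Dorne receives 3.

3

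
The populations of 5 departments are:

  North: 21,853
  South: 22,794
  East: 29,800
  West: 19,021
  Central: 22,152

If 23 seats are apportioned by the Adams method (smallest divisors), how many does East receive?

Standard divisor 115620/23 ≈ 5026.957; standard quotas: North 4.347, South 4.534, East 5.928, West 3.784, Central 4.407.
Rounding up gives 5, 5, 6, 4, 5 = 25 seats, so the divisor must be adjusted.
With modified divisor 5600: modified quotas North 3.902, South 4.070, East 5.321, West 3.397, Central 3.956.
Rounding up: North 4, South 5, East 6, West 4, Central 4 (total 23).
East receives 6.

6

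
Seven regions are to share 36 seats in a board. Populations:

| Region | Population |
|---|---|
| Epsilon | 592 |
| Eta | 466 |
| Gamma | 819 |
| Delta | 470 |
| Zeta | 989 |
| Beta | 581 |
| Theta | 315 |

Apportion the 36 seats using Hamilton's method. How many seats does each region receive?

Epsilon: 5, Eta: 4, Gamma: 7, Delta: 4, Zeta: 8, Beta: 5, Theta: 3

Total 4232; standard divisor 4232/36 ≈ 117.556.
Standard quotas: Epsilon 5.036, Eta 3.964, Gamma 6.967, Delta 3.998, Zeta 8.413, Beta 4.942, Theta 2.680.
Lower quotas: Epsilon 5, Eta 3, Gamma 6, Delta 3, Zeta 8, Beta 4, Theta 2 (sum 31, leaving 5 seats).
Remainders in descending order: Delta 0.998, Gamma 0.967, Eta 0.964, Beta 0.942, Theta 0.680, Zeta 0.413, Epsilon 0.036.
The surplus seats go to Delta, Gamma, Eta, Beta, Theta.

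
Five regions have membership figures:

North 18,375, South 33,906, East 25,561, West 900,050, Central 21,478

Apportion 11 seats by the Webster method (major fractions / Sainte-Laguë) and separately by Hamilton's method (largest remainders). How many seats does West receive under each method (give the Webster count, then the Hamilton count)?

Webster: North 0, South 0, East 0, West 11, Central 0.
Hamilton: North 0, South 1, East 0, West 10, Central 0.
West gets 11 under Webster and 10 under Hamilton.

11 and 10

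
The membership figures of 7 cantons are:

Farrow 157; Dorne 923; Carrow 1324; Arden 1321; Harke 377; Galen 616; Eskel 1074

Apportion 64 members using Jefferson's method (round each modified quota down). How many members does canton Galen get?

7

Standard divisor 5792/64 ≈ 90.5; standard quotas: Farrow 1.735, Dorne 10.199, Carrow 14.630, Arden 14.597, Harke 4.166, Galen 6.807, Eskel 11.867.
Rounding down gives 1, 10, 14, 14, 4, 6, 11 = 60 seats, so the divisor must be adjusted.
With modified divisor 86: modified quotas Farrow 1.826, Dorne 10.733, Carrow 15.395, Arden 15.360, Harke 4.384, Galen 7.163, Eskel 12.488.
Rounding down: Farrow 1, Dorne 10, Carrow 15, Arden 15, Harke 4, Galen 7, Eskel 12 (total 64).
Galen receives 7.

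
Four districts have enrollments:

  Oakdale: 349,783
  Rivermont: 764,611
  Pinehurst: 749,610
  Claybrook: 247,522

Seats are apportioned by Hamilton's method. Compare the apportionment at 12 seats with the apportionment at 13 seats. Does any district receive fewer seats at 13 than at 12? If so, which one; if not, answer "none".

At 12 seats: Oakdale 2, Rivermont 4, Pinehurst 4, Claybrook 2.
At 13 seats: Oakdale 2, Rivermont 5, Pinehurst 5, Claybrook 1.
Claybrook drops from 2 to 1.

Claybrook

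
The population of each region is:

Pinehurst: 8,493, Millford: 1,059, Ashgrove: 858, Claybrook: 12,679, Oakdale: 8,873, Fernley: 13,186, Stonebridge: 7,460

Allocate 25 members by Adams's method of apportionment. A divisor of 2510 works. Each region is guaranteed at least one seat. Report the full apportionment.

With modified divisor 2510: modified quotas Pinehurst 3.384, Millford 0.422, Ashgrove 0.342, Claybrook 5.051, Oakdale 3.535, Fernley 5.253, Stonebridge 2.972.
Rounding up: Pinehurst 4, Millford 1, Ashgrove 1, Claybrook 6, Oakdale 4, Fernley 6, Stonebridge 3 (total 25).

Pinehurst 4, Millford 1, Ashgrove 1, Claybrook 6, Oakdale 4, Fernley 6, Stonebridge 3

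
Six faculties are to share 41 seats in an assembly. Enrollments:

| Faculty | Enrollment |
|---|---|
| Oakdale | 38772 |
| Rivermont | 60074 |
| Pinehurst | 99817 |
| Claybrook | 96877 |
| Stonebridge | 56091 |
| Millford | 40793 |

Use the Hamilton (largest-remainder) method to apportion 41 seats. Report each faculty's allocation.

Oakdale: 4; Rivermont: 6; Pinehurst: 11; Claybrook: 10; Stonebridge: 6; Millford: 4

Standard divisor: 392424 ÷ 41 ≈ 9571.317.
Standard quotas: Oakdale 4.0509, Rivermont 6.2765, Pinehurst 10.4288, Claybrook 10.1216, Stonebridge 5.8603, Millford 4.2620.
Lower quotas: Oakdale 4, Rivermont 6, Pinehurst 10, Claybrook 10, Stonebridge 5, Millford 4 (sum 39, leaving 2 seats).
Remainders in descending order: Stonebridge 0.8603, Pinehurst 0.4288, Rivermont 0.2765, Millford 0.2620, Claybrook 0.1216, Oakdale 0.0509.
Largest remainders: Stonebridge, Pinehurst receive the extra seats.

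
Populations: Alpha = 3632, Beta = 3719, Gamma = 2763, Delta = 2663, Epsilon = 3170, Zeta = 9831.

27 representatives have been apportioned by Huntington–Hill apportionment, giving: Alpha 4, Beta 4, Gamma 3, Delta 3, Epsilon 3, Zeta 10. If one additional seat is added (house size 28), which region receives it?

Priority for the next seat is population ÷ (√(s·(s+1))).
Priorities: Alpha 812.140, Beta 831.594, Gamma 797.609, Delta 768.742, Epsilon 915.100, Zeta 937.349.
Highest priority: Zeta.

Zeta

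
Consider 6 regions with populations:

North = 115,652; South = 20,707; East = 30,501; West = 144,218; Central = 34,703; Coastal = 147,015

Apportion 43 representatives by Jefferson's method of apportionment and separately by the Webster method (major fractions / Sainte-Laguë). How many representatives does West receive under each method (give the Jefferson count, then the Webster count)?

Jefferson: North 11, South 1, East 2, West 13, Central 3, Coastal 13.
Webster: North 10, South 2, East 3, West 12, Central 3, Coastal 13.
West gets 13 under Jefferson and 12 under Webster.

13 and 12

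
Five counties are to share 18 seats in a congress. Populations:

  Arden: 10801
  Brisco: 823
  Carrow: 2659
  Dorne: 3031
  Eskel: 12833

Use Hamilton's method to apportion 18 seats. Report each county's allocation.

Arden 6, Brisco 0, Carrow 2, Dorne 2, Eskel 8

Total 30147; standard divisor 30147/18 ≈ 1674.833.
Standard quotas: Arden 6.4490, Brisco 0.4914, Carrow 1.5876, Dorne 1.8097, Eskel 7.6623.
Lower quotas: Arden 6, Brisco 0, Carrow 1, Dorne 1, Eskel 7 (sum 15, leaving 3 seats).
Remainders in descending order: Dorne 0.8097, Eskel 0.6623, Carrow 0.5876, Brisco 0.4914, Arden 0.4490.
Largest remainders: Dorne, Eskel, Carrow receive the extra seats.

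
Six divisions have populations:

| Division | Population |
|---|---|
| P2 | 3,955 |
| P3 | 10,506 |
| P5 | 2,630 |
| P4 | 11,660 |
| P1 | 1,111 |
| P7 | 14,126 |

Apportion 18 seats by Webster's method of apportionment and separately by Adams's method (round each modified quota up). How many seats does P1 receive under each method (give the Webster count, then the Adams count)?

0 and 1

Webster: P2 2, P3 4, P5 1, P4 5, P1 0, P7 6.
Adams: P2 2, P3 4, P5 1, P4 5, P1 1, P7 5.
P1 gets 0 under Webster and 1 under Adams.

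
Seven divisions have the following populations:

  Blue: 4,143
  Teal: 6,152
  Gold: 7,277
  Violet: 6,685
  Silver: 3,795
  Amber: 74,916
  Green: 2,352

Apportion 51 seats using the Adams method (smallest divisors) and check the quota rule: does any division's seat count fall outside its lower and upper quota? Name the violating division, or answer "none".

Amber

Standard quotas: Blue 2.006, Teal 2.979, Gold 3.524, Violet 3.237, Silver 1.838, Amber 36.277, Green 1.139.
Adams allocation: Blue 2, Teal 3, Gold 4, Violet 4, Silver 2, Amber 34, Green 2.
Amber has quota 36.277 (lower 36, upper 37) but receives 34 — outside the quota interval.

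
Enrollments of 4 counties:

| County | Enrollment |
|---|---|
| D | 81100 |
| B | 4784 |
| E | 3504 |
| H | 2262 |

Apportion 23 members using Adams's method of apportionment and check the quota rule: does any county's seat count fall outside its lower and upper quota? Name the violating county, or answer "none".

D

Standard quotas: D 20.352, B 1.201, E 0.879, H 0.568.
Adams allocation: D 19, B 2, E 1, H 1.
D has quota 20.352 (lower 20, upper 21) but receives 19 — outside the quota interval.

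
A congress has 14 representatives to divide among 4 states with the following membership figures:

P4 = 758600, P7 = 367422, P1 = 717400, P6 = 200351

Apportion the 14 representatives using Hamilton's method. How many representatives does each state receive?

Standard divisor: 2043773 ÷ 14 ≈ 145983.786.
Standard quotas: P4 5.1965, P7 2.5169, P1 4.9142, P6 1.3724.
Lower quotas: P4 5, P7 2, P1 4, P6 1 (sum 12, leaving 2 seats).
Remainders in descending order: P1 0.9142, P7 0.5169, P6 0.3724, P4 0.1965.
Largest remainders: P1, P7 receive the extra seats.

P4 5, P7 3, P1 5, P6 1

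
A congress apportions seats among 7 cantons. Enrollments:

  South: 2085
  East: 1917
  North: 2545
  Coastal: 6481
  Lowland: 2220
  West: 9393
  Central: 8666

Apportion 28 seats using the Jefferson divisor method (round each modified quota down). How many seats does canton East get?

1

Standard divisor 33307/28 ≈ 1189.536; standard quotas: South 1.753, East 1.612, North 2.139, Coastal 5.448, Lowland 1.866, West 7.896, Central 7.285.
Rounding down gives 1, 1, 2, 5, 1, 7, 7 = 24 seats, so the divisor must be adjusted.
With modified divisor 1060: modified quotas South 1.967, East 1.808, North 2.401, Coastal 6.114, Lowland 2.094, West 8.861, Central 8.175.
Rounding down: South 1, East 1, North 2, Coastal 6, Lowland 2, West 8, Central 8 (total 28).
East receives 1.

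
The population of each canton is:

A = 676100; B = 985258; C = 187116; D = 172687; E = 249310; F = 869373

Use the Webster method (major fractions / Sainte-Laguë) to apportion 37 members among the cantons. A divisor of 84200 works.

With modified divisor 84200: modified quotas A 8.030, B 11.701, C 2.222, D 2.051, E 2.961, F 10.325.
Rounding to the nearest integer: A 8, B 12, C 2, D 2, E 3, F 10 (total 37).

A: 8, B: 12, C: 2, D: 2, E: 3, F: 10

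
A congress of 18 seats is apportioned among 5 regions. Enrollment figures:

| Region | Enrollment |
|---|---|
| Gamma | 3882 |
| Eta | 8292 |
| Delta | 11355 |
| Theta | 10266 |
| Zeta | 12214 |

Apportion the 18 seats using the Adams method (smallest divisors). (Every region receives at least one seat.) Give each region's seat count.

Standard divisor 46009/18 ≈ 2556.056; standard quotas: Gamma 1.519, Eta 3.244, Delta 4.442, Theta 4.016, Zeta 4.778.
Rounding up gives 2, 4, 5, 5, 5 = 21 seats, so the divisor must be adjusted.
With modified divisor 2900: modified quotas Gamma 1.339, Eta 2.859, Delta 3.916, Theta 3.540, Zeta 4.212.
Rounding up: Gamma 2, Eta 3, Delta 4, Theta 4, Zeta 5 (total 18).

Gamma 2, Eta 3, Delta 4, Theta 4, Zeta 5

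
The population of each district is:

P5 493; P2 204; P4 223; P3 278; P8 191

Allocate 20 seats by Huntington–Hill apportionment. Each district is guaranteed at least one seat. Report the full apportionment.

With divisor 71: modified quotas P5 6.944, P2 2.873, P4 3.141, P3 3.915, P8 2.690.
Geometric-mean thresholds: P5 √(6·7)=6.481, P2 √(2·3)=2.449, P4 √(3·4)=3.464, P3 √(3·4)=3.464, P8 √(2·3)=2.449.
Each quota rounded against its threshold gives P5 7, P2 3, P4 3, P3 4, P8 3 (total 20).

P5: 7; P2: 3; P4: 3; P3: 4; P8: 3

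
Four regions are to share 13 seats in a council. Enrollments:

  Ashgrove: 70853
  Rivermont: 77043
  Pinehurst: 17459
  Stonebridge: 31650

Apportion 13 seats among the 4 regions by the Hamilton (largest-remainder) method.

Ashgrove: 5; Rivermont: 5; Pinehurst: 1; Stonebridge: 2

Standard divisor: 197005 ÷ 13 ≈ 15154.231.
Standard quotas: Ashgrove 4.6755, Rivermont 5.0839, Pinehurst 1.1521, Stonebridge 2.0885.
Lower quotas: Ashgrove 4, Rivermont 5, Pinehurst 1, Stonebridge 2 (sum 12, leaving 1 seat).
Remainders in descending order: Ashgrove 0.6755, Pinehurst 0.1521, Stonebridge 0.0885, Rivermont 0.0839.
The surplus seat goes to Ashgrove.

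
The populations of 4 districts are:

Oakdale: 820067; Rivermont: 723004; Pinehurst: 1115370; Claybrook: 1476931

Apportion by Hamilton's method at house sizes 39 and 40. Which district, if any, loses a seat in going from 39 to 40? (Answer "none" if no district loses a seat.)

At 39 seats: Oakdale 8, Rivermont 7, Pinehurst 10, Claybrook 14.
At 40 seats: Oakdale 8, Rivermont 7, Pinehurst 11, Claybrook 14.
No district's allocation decreased.

none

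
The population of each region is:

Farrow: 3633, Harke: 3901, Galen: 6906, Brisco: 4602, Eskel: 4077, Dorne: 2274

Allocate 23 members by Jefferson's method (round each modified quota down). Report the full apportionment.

Farrow=3, Harke=3, Galen=7, Brisco=4, Eskel=4, Dorne=2

Standard divisor 25393/23 ≈ 1104.043; standard quotas: Farrow 3.291, Harke 3.533, Galen 6.255, Brisco 4.168, Eskel 3.693, Dorne 2.060.
Rounding down gives 3, 3, 6, 4, 3, 2 = 21 seats, so the divisor must be adjusted.
With modified divisor 981: modified quotas Farrow 3.703, Harke 3.977, Galen 7.040, Brisco 4.691, Eskel 4.156, Dorne 2.318.
Rounding down: Farrow 3, Harke 3, Galen 7, Brisco 4, Eskel 4, Dorne 2 (total 23).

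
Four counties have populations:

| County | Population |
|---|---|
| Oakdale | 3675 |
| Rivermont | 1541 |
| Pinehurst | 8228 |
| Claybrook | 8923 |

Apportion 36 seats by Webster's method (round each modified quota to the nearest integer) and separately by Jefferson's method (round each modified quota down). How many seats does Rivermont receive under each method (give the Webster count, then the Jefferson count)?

Webster: Oakdale 6, Rivermont 3, Pinehurst 13, Claybrook 14.
Jefferson: Oakdale 6, Rivermont 2, Pinehurst 13, Claybrook 15.
Rivermont gets 3 under Webster and 2 under Jefferson.

3 and 2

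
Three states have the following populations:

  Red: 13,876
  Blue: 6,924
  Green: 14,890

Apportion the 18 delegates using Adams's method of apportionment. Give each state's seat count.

Standard divisor 35690/18 ≈ 1982.778; standard quotas: Red 6.998, Blue 3.492, Green 7.510.
Rounding up gives 7, 4, 8 = 19 seats, so the divisor must be adjusted.
With modified divisor 2200: modified quotas Red 6.307, Blue 3.147, Green 6.768.
Rounding up: Red 7, Blue 4, Green 7 (total 18).

Red 7, Blue 4, Green 7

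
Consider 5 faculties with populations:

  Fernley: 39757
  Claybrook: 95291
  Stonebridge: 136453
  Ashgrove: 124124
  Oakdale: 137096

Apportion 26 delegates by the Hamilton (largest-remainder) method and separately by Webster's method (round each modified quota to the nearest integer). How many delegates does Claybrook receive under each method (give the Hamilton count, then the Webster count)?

4 and 5

Hamilton: Fernley 2, Claybrook 4, Stonebridge 7, Ashgrove 6, Oakdale 7.
Webster: Fernley 2, Claybrook 5, Stonebridge 6, Ashgrove 6, Oakdale 7.
Claybrook gets 4 under Hamilton and 5 under Webster.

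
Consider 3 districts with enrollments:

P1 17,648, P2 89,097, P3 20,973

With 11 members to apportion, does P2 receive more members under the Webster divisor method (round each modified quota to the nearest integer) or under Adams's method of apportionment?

Webster: P1 1, P2 8, P3 2.
Adams: P1 2, P2 7, P3 2.
P2 gets 8 under Webster and 7 under Adams.

Webster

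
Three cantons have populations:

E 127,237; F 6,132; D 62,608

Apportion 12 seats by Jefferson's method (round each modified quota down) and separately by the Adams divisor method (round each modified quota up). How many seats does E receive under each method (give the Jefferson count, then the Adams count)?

Jefferson: E 8, F 0, D 4.
Adams: E 7, F 1, D 4.
E gets 8 under Jefferson and 7 under Adams.

8 and 7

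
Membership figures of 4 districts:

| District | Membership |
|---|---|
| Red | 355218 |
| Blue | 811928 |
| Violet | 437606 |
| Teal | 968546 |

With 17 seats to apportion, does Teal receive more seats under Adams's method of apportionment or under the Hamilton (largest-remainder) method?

Hamilton

Adams: Red 3, Blue 5, Violet 3, Teal 6.
Hamilton: Red 2, Blue 5, Violet 3, Teal 7.
Teal gets 6 under Adams and 7 under Hamilton.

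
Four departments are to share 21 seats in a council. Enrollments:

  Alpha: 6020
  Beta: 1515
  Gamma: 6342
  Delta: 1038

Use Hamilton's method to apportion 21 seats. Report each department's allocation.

Alpha 9, Beta 2, Gamma 9, Delta 1

The standard divisor is 14915/21 ≈ 710.238.
Standard quotas: Alpha 8.4760, Beta 2.1331, Gamma 8.9294, Delta 1.4615.
Lower quotas: Alpha 8, Beta 2, Gamma 8, Delta 1 (sum 19, leaving 2 seats).
Remainders in descending order: Gamma 0.9294, Alpha 0.4760, Delta 0.4615, Beta 0.1331.
The surplus seats go to Gamma, Alpha.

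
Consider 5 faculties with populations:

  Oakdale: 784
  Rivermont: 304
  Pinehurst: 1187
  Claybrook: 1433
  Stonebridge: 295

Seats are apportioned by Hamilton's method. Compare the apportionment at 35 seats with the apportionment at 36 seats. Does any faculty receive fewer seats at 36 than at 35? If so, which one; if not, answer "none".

At 35 seats: Oakdale 7, Rivermont 3, Pinehurst 10, Claybrook 12, Stonebridge 3.
At 36 seats: Oakdale 7, Rivermont 3, Pinehurst 11, Claybrook 13, Stonebridge 2.
Stonebridge drops from 3 to 2.

Stonebridge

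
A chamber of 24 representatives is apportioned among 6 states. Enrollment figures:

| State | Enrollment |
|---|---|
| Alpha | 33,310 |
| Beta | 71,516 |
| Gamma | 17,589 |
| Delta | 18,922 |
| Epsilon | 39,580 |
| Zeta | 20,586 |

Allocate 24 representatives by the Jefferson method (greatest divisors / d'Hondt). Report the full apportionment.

Alpha=4; Beta=9; Gamma=2; Delta=2; Epsilon=5; Zeta=2

Standard divisor 201503/24 ≈ 8395.958; standard quotas: Alpha 3.967, Beta 8.518, Gamma 2.095, Delta 2.254, Epsilon 4.714, Zeta 2.452.
Rounding down gives 3, 8, 2, 2, 4, 2 = 21 seats, so the divisor must be adjusted.
With modified divisor 7500: modified quotas Alpha 4.441, Beta 9.535, Gamma 2.345, Delta 2.523, Epsilon 5.277, Zeta 2.745.
Rounding down: Alpha 4, Beta 9, Gamma 2, Delta 2, Epsilon 5, Zeta 2 (total 24).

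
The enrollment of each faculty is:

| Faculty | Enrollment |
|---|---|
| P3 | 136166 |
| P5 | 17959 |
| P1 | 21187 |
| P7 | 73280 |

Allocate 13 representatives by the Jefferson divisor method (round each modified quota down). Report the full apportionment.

P3=7, P5=1, P1=1, P7=4

Standard divisor 248592/13 ≈ 19122.462; standard quotas: P3 7.121, P5 0.939, P1 1.108, P7 3.832.
Rounding down gives 7, 0, 1, 3 = 11 seats, so the divisor must be adjusted.
With modified divisor 17500: modified quotas P3 7.781, P5 1.026, P1 1.211, P7 4.187.
Rounding down: P3 7, P5 1, P1 1, P7 4 (total 13).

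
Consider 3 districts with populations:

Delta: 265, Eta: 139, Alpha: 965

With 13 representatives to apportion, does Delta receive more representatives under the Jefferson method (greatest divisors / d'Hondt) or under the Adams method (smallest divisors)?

Jefferson: Delta 2, Eta 1, Alpha 10.
Adams: Delta 3, Eta 2, Alpha 8.
Delta gets 2 under Jefferson and 3 under Adams.

Adams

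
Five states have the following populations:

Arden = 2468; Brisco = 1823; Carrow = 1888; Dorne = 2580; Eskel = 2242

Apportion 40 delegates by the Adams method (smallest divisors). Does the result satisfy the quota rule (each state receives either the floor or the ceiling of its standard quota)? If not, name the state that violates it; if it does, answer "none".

Standard quotas: Arden 8.974, Brisco 6.628, Carrow 6.865, Dorne 9.381, Eskel 8.152.
Adams allocation: Arden 9, Brisco 7, Carrow 7, Dorne 9, Eskel 8.
Every allocation lies between the lower and upper quota.

none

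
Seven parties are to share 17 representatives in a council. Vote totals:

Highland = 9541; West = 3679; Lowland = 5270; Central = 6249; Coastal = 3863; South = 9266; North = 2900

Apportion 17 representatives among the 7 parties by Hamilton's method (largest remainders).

Highland 4; West 1; Lowland 2; Central 3; Coastal 2; South 4; North 1

Standard divisor: 40768 ÷ 17 ≈ 2398.118.
Standard quotas: Highland 3.9785, West 1.5341, Lowland 2.1976, Central 2.6058, Coastal 1.6108, South 3.8639, North 1.2093.
Lower quotas: Highland 3, West 1, Lowland 2, Central 2, Coastal 1, South 3, North 1 (sum 13, leaving 4 seats).
Remainders in descending order: Highland 0.9785, South 0.8639, Coastal 0.6108, Central 0.6058, West 0.5341, North 0.2093, Lowland 0.1976.
The surplus seats go to Highland, South, Coastal, Central.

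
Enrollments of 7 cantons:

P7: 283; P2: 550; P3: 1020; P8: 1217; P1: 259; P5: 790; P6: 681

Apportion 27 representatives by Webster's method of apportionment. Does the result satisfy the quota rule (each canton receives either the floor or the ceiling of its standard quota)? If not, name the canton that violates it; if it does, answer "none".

none

Standard quotas: P7 1.592, P2 3.094, P3 5.737, P8 6.846, P1 1.457, P5 4.444, P6 3.831.
Webster allocation: P7 2, P2 3, P3 6, P8 7, P1 1, P5 4, P6 4.
Every allocation lies between the lower and upper quota.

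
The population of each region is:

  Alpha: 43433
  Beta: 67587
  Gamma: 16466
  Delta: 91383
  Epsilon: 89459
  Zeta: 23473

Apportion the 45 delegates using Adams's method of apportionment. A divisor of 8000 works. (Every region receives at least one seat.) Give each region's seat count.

With modified divisor 8000: modified quotas Alpha 5.429, Beta 8.448, Gamma 2.058, Delta 11.423, Epsilon 11.182, Zeta 2.934.
Rounding up: Alpha 6, Beta 9, Gamma 3, Delta 12, Epsilon 12, Zeta 3 (total 45).

Alpha=6, Beta=9, Gamma=3, Delta=12, Epsilon=12, Zeta=3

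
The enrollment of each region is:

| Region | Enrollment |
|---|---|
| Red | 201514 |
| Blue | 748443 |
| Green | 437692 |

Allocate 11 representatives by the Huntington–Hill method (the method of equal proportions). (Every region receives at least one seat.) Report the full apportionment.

Red 2; Blue 6; Green 3

With divisor 131499: modified quotas Red 1.532, Blue 5.692, Green 3.328.
Geometric-mean thresholds: Red √(1·2)=1.414, Blue √(5·6)=5.477, Green √(3·4)=3.464.
Each quota rounded against its threshold gives Red 2, Blue 6, Green 3 (total 11).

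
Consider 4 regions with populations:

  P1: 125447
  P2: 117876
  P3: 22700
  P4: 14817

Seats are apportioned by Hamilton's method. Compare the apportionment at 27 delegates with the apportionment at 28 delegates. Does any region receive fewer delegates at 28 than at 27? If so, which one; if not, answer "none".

At 27 seats: P1 12, P2 11, P3 2, P4 2.
At 28 seats: P1 13, P2 12, P3 2, P4 1.
P4 drops from 2 to 1.

P4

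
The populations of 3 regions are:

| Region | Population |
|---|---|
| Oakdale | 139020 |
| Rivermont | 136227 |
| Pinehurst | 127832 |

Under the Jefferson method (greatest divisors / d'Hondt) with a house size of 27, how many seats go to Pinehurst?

Standard divisor 403079/27 ≈ 14928.852; standard quotas: Oakdale 9.312, Rivermont 9.125, Pinehurst 8.563.
Rounding down gives 9, 9, 8 = 26 seats, so the divisor must be adjusted.
With modified divisor 14100: modified quotas Oakdale 9.860, Rivermont 9.661, Pinehurst 9.066.
Rounding down: Oakdale 9, Rivermont 9, Pinehurst 9 (total 27).
Pinehurst receives 9.

9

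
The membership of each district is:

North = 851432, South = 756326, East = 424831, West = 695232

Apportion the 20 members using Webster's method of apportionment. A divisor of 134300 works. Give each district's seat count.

With modified divisor 134300: modified quotas North 6.340, South 5.632, East 3.163, West 5.177.
Rounding to the nearest integer: North 6, South 6, East 3, West 5 (total 20).

North 6, South 6, East 3, West 5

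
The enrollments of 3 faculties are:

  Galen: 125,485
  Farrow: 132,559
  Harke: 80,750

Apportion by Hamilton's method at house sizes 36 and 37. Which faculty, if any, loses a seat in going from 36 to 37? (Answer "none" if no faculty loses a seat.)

At 36 seats: Galen 13, Farrow 14, Harke 9.
At 37 seats: Galen 14, Farrow 14, Harke 9.
No faculty's allocation decreased.

none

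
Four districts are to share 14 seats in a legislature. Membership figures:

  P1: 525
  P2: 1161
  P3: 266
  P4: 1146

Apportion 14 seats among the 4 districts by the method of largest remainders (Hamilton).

Total 3098; standard divisor 3098/14 ≈ 221.286.
Standard quotas: P1 2.372, P2 5.247, P3 1.202, P4 5.179.
Lower quotas: P1 2, P2 5, P3 1, P4 5 (sum 13, leaving 1 seat).
Remainders in descending order: P1 0.372, P2 0.247, P3 0.202, P4 0.179.
The surplus seat goes to P1.

P1 3; P2 5; P3 1; P4 5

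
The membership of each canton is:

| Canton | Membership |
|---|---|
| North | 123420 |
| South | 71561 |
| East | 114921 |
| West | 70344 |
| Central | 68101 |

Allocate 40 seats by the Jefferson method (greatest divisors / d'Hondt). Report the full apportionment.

Standard divisor 448347/40 ≈ 11208.675; standard quotas: North 11.011, South 6.384, East 10.253, West 6.276, Central 6.076.
Rounding down gives 11, 6, 10, 6, 6 = 39 seats, so the divisor must be adjusted.
With modified divisor 10400: modified quotas North 11.867, South 6.881, East 11.050, West 6.764, Central 6.548.
Rounding down: North 11, South 6, East 11, West 6, Central 6 (total 40).

North: 11, South: 6, East: 11, West: 6, Central: 6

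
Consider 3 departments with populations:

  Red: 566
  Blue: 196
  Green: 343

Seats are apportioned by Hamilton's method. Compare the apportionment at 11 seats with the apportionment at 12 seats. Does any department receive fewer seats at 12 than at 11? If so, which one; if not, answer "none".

none

At 11 seats: Red 6, Blue 2, Green 3.
At 12 seats: Red 6, Blue 2, Green 4.
No department's allocation decreased.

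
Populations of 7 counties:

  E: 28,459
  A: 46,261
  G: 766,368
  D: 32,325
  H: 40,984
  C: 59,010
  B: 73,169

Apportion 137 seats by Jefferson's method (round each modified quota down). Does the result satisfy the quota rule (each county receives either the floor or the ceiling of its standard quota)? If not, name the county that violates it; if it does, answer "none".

G

Standard quotas: E 3.725, A 6.056, G 100.320, D 4.231, H 5.365, C 7.725, B 9.578.
Jefferson allocation: E 3, A 6, G 103, D 4, H 5, C 7, B 9.
G has quota 100.320 (lower 100, upper 101) but receives 103 — outside the quota interval.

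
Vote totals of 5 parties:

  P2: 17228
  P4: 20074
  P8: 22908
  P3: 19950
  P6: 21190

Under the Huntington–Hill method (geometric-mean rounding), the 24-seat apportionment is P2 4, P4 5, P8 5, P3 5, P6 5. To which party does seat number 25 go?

Priority for the next seat is population ÷ (√(s·(s+1))).
Priorities: P2 3852.298, P4 3664.994, P8 4182.409, P3 3642.355, P6 3868.747.
Highest priority: P8.

P8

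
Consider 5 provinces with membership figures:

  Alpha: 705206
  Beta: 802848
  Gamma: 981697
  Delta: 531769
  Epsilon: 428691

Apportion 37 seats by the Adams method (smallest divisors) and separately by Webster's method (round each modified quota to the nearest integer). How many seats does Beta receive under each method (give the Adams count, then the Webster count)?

Adams: Alpha 8, Beta 8, Gamma 10, Delta 6, Epsilon 5.
Webster: Alpha 7, Beta 9, Gamma 10, Delta 6, Epsilon 5.
Beta gets 8 under Adams and 9 under Webster.

8 and 9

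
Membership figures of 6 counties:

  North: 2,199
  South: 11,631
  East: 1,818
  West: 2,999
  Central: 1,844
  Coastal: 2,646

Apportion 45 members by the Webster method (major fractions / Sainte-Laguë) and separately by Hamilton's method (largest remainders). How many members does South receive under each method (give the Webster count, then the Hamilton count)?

Webster: North 4, South 22, East 4, West 6, Central 4, Coastal 5.
Hamilton: North 4, South 23, East 3, West 6, Central 4, Coastal 5.
South gets 22 under Webster and 23 under Hamilton.

22 and 23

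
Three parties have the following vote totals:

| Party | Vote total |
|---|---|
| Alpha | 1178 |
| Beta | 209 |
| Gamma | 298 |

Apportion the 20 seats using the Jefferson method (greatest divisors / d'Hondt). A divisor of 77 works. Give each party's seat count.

Alpha=15; Beta=2; Gamma=3

With modified divisor 77: modified quotas Alpha 15.299, Beta 2.714, Gamma 3.870.
Rounding down: Alpha 15, Beta 2, Gamma 3 (total 20).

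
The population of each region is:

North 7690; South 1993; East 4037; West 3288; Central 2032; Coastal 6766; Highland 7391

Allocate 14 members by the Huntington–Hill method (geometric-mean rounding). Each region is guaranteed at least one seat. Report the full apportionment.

North 3; South 1; East 2; West 1; Central 1; Coastal 3; Highland 3

With divisor 2544: modified quotas North 3.023, South 0.783, East 1.587, West 1.292, Central 0.799, Coastal 2.660, Highland 2.905.
Geometric-mean thresholds: North √(3·4)=3.464, South (min 1), East √(1·2)=1.414, West √(1·2)=1.414, Central (min 1), Coastal √(2·3)=2.449, Highland √(2·3)=2.449.
Each quota rounded against its threshold gives North 3, South 1, East 2, West 1, Central 1, Coastal 3, Highland 3 (total 14).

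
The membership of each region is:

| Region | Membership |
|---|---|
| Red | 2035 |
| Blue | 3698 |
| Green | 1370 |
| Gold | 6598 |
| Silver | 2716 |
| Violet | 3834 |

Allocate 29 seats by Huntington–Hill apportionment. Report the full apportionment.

With divisor 698: modified quotas Red 2.915, Blue 5.298, Green 1.963, Gold 9.453, Silver 3.891, Violet 5.493.
Geometric-mean thresholds: Red √(2·3)=2.449, Blue √(5·6)=5.477, Green √(1·2)=1.414, Gold √(9·10)=9.487, Silver √(3·4)=3.464, Violet √(5·6)=5.477.
Each quota rounded against its threshold gives Red 3, Blue 5, Green 2, Gold 9, Silver 4, Violet 6 (total 29).

Red 3, Blue 5, Green 2, Gold 9, Silver 4, Violet 6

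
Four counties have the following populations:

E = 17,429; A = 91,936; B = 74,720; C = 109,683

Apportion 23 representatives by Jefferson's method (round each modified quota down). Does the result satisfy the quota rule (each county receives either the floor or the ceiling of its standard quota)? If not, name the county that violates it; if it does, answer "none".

none

Standard quotas: E 1.365, A 7.198, B 5.850, C 8.587.
Jefferson allocation: E 1, A 7, B 6, C 9.
Every allocation lies between the lower and upper quota.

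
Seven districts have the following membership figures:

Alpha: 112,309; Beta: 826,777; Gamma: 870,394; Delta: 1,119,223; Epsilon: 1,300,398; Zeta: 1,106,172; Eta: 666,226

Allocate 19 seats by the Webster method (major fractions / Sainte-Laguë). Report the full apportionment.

Standard divisor 6001499/19 ≈ 315868.368; standard quotas: Alpha 0.356, Beta 2.617, Gamma 2.756, Delta 3.543, Epsilon 4.117, Zeta 3.502, Eta 2.109.
Rounding to the nearest integer gives 0, 3, 3, 4, 4, 4, 2 = 20 seats, so the divisor must be adjusted.
With modified divisor 317900: modified quotas Alpha 0.353, Beta 2.601, Gamma 2.738, Delta 3.521, Epsilon 4.091, Zeta 3.480, Eta 2.096.
Rounding to the nearest integer: Alpha 0, Beta 3, Gamma 3, Delta 4, Epsilon 4, Zeta 3, Eta 2 (total 19).

Alpha: 0, Beta: 3, Gamma: 3, Delta: 4, Epsilon: 4, Zeta: 3, Eta: 2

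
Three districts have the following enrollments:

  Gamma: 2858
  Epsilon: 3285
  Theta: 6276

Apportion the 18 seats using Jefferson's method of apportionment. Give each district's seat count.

Standard divisor 12419/18 ≈ 689.944; standard quotas: Gamma 4.142, Epsilon 4.761, Theta 9.096.
Rounding down gives 4, 4, 9 = 17 seats, so the divisor must be adjusted.
With modified divisor 640: modified quotas Gamma 4.466, Epsilon 5.133, Theta 9.806.
Rounding down: Gamma 4, Epsilon 5, Theta 9 (total 18).

Gamma 4; Epsilon 5; Theta 9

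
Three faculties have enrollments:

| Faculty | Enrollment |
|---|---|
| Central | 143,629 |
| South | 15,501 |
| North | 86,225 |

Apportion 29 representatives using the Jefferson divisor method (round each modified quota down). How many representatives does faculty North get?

Standard divisor 245355/29 ≈ 8460.517; standard quotas: Central 16.976, South 1.832, North 10.191.
Rounding down gives 16, 1, 10 = 27 seats, so the divisor must be adjusted.
With modified divisor 7900: modified quotas Central 18.181, South 1.962, North 10.915.
Rounding down: Central 18, South 1, North 10 (total 29).
North receives 10.

10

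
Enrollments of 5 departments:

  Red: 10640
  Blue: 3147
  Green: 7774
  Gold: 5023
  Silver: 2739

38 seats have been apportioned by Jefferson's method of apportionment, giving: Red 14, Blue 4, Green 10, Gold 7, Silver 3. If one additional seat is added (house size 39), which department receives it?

Priority for the next seat is population ÷ (current seats + 1).
Priorities: Red 709.333, Blue 629.400, Green 706.727, Gold 627.875, Silver 684.750.
Highest priority: Red.

Red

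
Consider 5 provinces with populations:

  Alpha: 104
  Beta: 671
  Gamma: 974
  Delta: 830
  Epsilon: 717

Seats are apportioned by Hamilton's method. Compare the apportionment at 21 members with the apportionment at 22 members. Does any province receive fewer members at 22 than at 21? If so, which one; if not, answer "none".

At 21 seats: Alpha 1, Beta 4, Gamma 6, Delta 5, Epsilon 5.
At 22 seats: Alpha 1, Beta 4, Gamma 6, Delta 6, Epsilon 5.
No province's allocation decreased.

none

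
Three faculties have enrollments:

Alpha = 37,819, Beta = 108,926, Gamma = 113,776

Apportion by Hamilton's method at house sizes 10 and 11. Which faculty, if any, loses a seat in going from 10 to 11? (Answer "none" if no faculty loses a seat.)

Alpha

At 10 seats: Alpha 2, Beta 4, Gamma 4.
At 11 seats: Alpha 1, Beta 5, Gamma 5.
Alpha drops from 2 to 1.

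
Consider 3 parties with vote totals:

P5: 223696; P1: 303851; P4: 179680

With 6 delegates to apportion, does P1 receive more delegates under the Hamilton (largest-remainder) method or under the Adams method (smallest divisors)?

Hamilton

Hamilton: P5 2, P1 3, P4 1.
Adams: P5 2, P1 2, P4 2.
P1 gets 3 under Hamilton and 2 under Adams.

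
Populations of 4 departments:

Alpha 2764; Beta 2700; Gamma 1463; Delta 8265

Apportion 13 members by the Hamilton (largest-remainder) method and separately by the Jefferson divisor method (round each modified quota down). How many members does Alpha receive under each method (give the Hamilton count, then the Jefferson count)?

3 and 2

Hamilton: Alpha 3, Beta 2, Gamma 1, Delta 7.
Jefferson: Alpha 2, Beta 2, Gamma 1, Delta 8.
Alpha gets 3 under Hamilton and 2 under Jefferson.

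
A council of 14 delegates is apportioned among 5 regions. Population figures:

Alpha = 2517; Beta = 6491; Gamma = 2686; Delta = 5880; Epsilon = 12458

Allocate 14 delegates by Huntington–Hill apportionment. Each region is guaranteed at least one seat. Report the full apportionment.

Alpha=1, Beta=3, Gamma=1, Delta=3, Epsilon=6

With divisor 2098: modified quotas Alpha 1.200, Beta 3.094, Gamma 1.280, Delta 2.803, Epsilon 5.938.
Geometric-mean thresholds: Alpha √(1·2)=1.414, Beta √(3·4)=3.464, Gamma √(1·2)=1.414, Delta √(2·3)=2.449, Epsilon √(5·6)=5.477.
Each quota rounded against its threshold gives Alpha 1, Beta 3, Gamma 1, Delta 3, Epsilon 6 (total 14).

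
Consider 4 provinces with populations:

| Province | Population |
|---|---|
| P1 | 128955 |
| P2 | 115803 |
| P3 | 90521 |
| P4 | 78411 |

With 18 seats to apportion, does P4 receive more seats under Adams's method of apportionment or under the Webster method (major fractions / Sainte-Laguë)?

Adams: P1 5, P2 5, P3 4, P4 4.
Webster: P1 6, P2 5, P3 4, P4 3.
P4 gets 4 under Adams and 3 under Webster.

Adams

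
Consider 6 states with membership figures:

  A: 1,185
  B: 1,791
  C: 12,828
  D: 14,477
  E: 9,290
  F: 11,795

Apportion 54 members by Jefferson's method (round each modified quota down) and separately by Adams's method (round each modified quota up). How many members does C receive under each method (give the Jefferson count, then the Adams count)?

14 and 13

Jefferson: A 1, B 1, C 14, D 15, E 10, F 13.
Adams: A 2, B 2, C 13, D 15, E 10, F 12.
C gets 14 under Jefferson and 13 under Adams.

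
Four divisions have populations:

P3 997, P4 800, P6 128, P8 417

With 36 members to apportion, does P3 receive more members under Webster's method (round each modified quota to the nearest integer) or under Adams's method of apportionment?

Webster: P3 16, P4 12, P6 2, P8 6.
Adams: P3 15, P4 12, P6 2, P8 7.
P3 gets 16 under Webster and 15 under Adams.

Webster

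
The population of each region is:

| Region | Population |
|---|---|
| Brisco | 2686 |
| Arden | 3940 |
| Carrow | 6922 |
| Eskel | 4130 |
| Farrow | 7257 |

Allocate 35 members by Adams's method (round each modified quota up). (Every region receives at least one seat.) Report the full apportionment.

Standard divisor 24935/35 ≈ 712.429; standard quotas: Brisco 3.770, Arden 5.530, Carrow 9.716, Eskel 5.797, Farrow 10.186.
Rounding up gives 4, 6, 10, 6, 11 = 37 seats, so the divisor must be adjusted.
With modified divisor 780: modified quotas Brisco 3.444, Arden 5.051, Carrow 8.874, Eskel 5.295, Farrow 9.304.
Rounding up: Brisco 4, Arden 6, Carrow 9, Eskel 6, Farrow 10 (total 35).

Brisco 4; Arden 6; Carrow 9; Eskel 6; Farrow 10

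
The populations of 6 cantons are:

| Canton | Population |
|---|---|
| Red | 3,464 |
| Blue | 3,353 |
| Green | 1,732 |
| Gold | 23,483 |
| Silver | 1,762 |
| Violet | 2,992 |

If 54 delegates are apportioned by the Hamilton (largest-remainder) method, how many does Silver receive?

Standard divisor: 36786 ÷ 54 ≈ 681.222.
Standard quotas: Red 5.0850, Blue 4.9220, Green 2.5425, Gold 34.4719, Silver 2.5865, Violet 4.3921.
Lower quotas: Red 5, Blue 4, Green 2, Gold 34, Silver 2, Violet 4 (sum 51, leaving 3 seats).
Remainders in descending order: Blue 0.9220, Silver 0.5865, Green 0.5425, Gold 0.4719, Violet 0.3921, Red 0.0850.
The surplus seats go to Blue, Silver, Green.
Silver receives 3.

3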